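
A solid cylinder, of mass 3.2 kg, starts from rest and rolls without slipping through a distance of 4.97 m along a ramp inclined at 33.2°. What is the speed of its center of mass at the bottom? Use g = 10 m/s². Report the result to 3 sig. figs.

Here I = (1/2)MR², so the shape factor k = I/(MR²) = 0.5.
The rolling condition ω = v/R makes the rotational term ½I(v/R)² = ½kMv², so KE_total = ½(1+k)Mv² = (3/4)Mv².
The vertical drop is h = L sinθ = 4.97 × sin33.2° = 2.721 m.
Energy conservation: Mgh = (3/4)Mv², so v = √(2gh/(1+k)) = √(2 × 10 × 2.721 / 1.5) ≈ 6.02 m/s.

v ≈ 6.02 m/s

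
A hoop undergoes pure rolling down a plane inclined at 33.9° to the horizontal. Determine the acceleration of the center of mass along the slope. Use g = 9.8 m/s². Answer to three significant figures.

a ≈ 2.73 m/s²

With I = MR², the ratio k = I/(MR²) is 1.
Translational: Mg sinθ − f = Ma. Rotational about the CM: fR = Iα = kMRa, so f = kMa.
Eliminating f: Mg sinθ = (1+k)Ma, so a = g sinθ/(1+k) = 9.8 × sin33.9° / 2 ≈ 2.73 m/s².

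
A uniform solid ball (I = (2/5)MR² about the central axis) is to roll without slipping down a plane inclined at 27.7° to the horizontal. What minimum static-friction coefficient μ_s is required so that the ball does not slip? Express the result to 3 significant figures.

With I = (2/5)MR², the ratio k = I/(MR²) is 0.4.
Newton's second law down the slope: Mg sinθ − f = Ma. The torque equation fR = Iα (with α = a/R) gives f = kMa.
These give a = g sinθ/(1+k) and the required friction f = kMg sinθ/(1+k).
The normal force is N = Mg cosθ, so μ_min = f/N = k tanθ/(1+k).
μ_min = 0.4 × tan27.7° / 1.4 ≈ 0.150.

μ_min ≈ 0.150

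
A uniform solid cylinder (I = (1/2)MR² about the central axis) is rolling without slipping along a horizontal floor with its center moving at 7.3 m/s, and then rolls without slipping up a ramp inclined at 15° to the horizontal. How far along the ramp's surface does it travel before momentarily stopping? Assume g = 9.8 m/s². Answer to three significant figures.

d ≈ 15.8 m

Here I = (1/2)MR², so the shape factor k = I/(MR²) = 0.5.
Rolling without slipping gives ω = v/R, so the total kinetic energy is ½Mv² + ½Iω² = ½(1+k)Mv² = (3/4)Mv².
Setting this equal to Mgh gives the vertical rise h = (1+k)v₀²/(2g) = 1.5×7.3²/(2×9.8) = 4.078 m.
The distance along the slope is d = h/sinθ = 4.078/sin15° ≈ 15.8 m.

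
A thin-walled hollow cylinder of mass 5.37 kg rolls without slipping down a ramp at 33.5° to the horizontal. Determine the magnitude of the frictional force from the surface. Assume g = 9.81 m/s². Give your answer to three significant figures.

With I = MR², the ratio k = I/(MR²) is 1.
Translational: Mg sinθ − f = Ma. Rotational about the CM: fR = Iα = kMRa, so f = kMa.
Combining, a = g sinθ/(1+k) and f = kMa = kMg sinθ/(1+k).
f = 1 × 5.37 × 9.81 × sin33.5° / 2 ≈ 14.5 N.

f ≈ 14.5 N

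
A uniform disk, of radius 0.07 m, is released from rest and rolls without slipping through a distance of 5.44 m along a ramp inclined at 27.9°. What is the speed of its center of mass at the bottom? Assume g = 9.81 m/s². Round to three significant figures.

The moment of inertia is (1/2)MR², giving k ≡ I/(MR²) = 0.5.
Rolling without slipping gives ω = v/R, so the total kinetic energy is ½Mv² + ½Iω² = ½(1+k)Mv² = (3/4)Mv².
The vertical drop is h = L sinθ = 5.44 × sin27.9° = 2.546 m.
Energy conservation: Mgh = (3/4)Mv², so v = √(2gh/(1+k)) = √(2 × 9.81 × 2.546 / 1.5) ≈ 5.77 m/s.

v ≈ 5.77 m/s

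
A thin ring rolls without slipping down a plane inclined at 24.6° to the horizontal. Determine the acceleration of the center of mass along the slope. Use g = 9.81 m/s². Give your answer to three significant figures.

The moment of inertia is MR², giving k ≡ I/(MR²) = 1.
Newton's second law down the slope: Mg sinθ − f = Ma. The torque equation fR = Iα (with α = a/R) gives f = kMa.
Eliminating f: Mg sinθ = (1+k)Ma, so a = g sinθ/(1+k) = 9.81 × sin24.6° / 2 ≈ 2.04 m/s².

a ≈ 2.04 m/s²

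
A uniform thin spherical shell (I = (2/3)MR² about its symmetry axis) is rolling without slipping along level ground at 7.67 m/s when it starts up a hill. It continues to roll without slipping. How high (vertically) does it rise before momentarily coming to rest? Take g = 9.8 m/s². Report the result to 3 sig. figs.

The moment of inertia is (2/3)MR², giving k ≡ I/(MR²) = 2/3.
Since it rolls without slipping, ω = v/R and KE = ½Mv² + ½Iω² = ½(1+k)Mv² = (5/6)Mv².
All of this converts to potential energy at the highest point: (5/6)Mv₀² = Mgh.
Thus h = (1+k)v₀²/(2g) = 1.667 × 7.67² / (2 × 9.8) ≈ 5.00 m.

h ≈ 5.00 m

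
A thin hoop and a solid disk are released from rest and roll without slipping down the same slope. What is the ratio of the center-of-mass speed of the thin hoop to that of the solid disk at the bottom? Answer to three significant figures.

v_ratio ≈ 0.866

Each satisfies Mgh = ½(1+k)Mv² with k = I/(MR²), so v ∝ 1/√(1+k).
For the thin hoop k = 1; for the solid disk k = 0.5.
v₁/v₂ = √((1+k₂)/(1+k₁)) = √(1.5/2) ≈ 0.866.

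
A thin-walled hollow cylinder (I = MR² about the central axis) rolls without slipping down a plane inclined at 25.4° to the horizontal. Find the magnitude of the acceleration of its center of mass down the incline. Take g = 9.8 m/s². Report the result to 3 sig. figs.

Here I = MR², so the shape factor k = I/(MR²) = 1.
Along the incline Mg sinθ − f = Ma, and torque about the center fR = Iα = kMR²(a/R) gives f = kMa.
Eliminating f: Mg sinθ = (1+k)Ma, so a = g sinθ/(1+k) = 9.8 × sin25.4° / 2 ≈ 2.10 m/s².

a ≈ 2.10 m/s²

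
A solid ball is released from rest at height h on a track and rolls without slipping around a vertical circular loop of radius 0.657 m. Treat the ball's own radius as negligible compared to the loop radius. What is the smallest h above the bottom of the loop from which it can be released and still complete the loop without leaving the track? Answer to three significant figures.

h_min ≈ 1.77 m

The moment of inertia is (2/5)MR², giving k ≡ I/(MR²) = 0.4.
At the top of the loop, the minimum-contact condition is Mg = Mv_top²/r, so v_top² = gr.
With ω = v/R, the kinetic energy at speed v is ½(1+k)Mv² = (7/10)Mv².
Energy conservation from release (height h) to the top (height 2r): Mgh = Mg(2r) + (7/10)M·gr.
Thus h_min = 2r + (1+k)r/2 = r(2 + 1.4/2) = 0.657 × 2.7 ≈ 1.77 m.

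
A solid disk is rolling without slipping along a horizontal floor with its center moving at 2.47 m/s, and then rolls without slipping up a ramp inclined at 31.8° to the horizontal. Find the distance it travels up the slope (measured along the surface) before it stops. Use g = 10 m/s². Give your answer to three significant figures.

With I = (1/2)MR², the ratio k = I/(MR²) is 0.5.
Since it rolls without slipping, ω = v/R and KE = ½Mv² + ½Iω² = ½(1+k)Mv² = (3/4)Mv².
Setting this equal to Mgh gives the vertical rise h = (1+k)v₀²/(2g) = 1.5×2.47²/(2×10) = 0.4576 m.
The distance along the slope is d = h/sinθ = 0.4576/sin31.8° ≈ 0.868 m.

d ≈ 0.868 m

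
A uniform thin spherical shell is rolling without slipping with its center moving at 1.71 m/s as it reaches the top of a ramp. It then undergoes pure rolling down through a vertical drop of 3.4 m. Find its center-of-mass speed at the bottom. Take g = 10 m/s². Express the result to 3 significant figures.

v ≈ 6.61 m/s

The moment of inertia is (2/3)MR², giving k ≡ I/(MR²) = 2/3.
Pure rolling means v = ωR; then KE = ½Mv² + ½I(v/R)² = ½(1+k)Mv² = (5/6)Mv².
Energy conservation: (5/6)Mv₀² + Mgh = (5/6)Mv², so v² = v₀² + 2gh/(1+k).
v = √(1.71² + 2×10×3.4/1.667) = √43.72 ≈ 6.61 m/s.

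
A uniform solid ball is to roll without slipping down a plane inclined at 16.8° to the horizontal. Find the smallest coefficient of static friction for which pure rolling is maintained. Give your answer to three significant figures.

μ_min ≈ 0.0863

For this body I = (2/5)MR², i.e. k = I/(MR²) = 0.4.
Newton's second law down the slope: Mg sinθ − f = Ma. The torque equation fR = Iα (with α = a/R) gives f = kMa.
These give a = g sinθ/(1+k) and the required friction f = kMg sinθ/(1+k).
With N = Mg cosθ, the no-slip condition f ≤ μN gives μ_min = f/N = k tanθ/(1+k).
μ_min = 0.4 × tan16.8° / 1.4 ≈ 0.0863.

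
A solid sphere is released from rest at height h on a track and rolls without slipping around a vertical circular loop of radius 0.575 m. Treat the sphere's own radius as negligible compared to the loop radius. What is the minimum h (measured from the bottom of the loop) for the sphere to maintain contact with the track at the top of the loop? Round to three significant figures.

The moment of inertia is (2/5)MR², giving k ≡ I/(MR²) = 0.4.
At the top, contact is just lost when gravity alone supplies the centripetal force: Mg = Mv_top²/r, i.e. v_top² = gr.
With ω = v/R, the kinetic energy at speed v is ½(1+k)Mv² = (7/10)Mv².
Energy conservation from release (height h) to the top (height 2r): Mgh = Mg(2r) + (7/10)M·gr.
Thus h_min = 2r + (1+k)r/2 = r(2 + 1.4/2) = 0.575 × 2.7 ≈ 1.55 m.

h_min ≈ 1.55 m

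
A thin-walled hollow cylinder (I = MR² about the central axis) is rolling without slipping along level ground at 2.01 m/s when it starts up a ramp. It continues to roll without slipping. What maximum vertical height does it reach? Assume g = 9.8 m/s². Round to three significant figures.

The moment of inertia is MR², giving k ≡ I/(MR²) = 1.
The rolling condition ω = v/R makes the rotational term ½I(v/R)² = ½kMv², so KE_total = ½(1+k)Mv² = Mv².
At the top the kinetic energy is zero, so Mv₀² = Mgh.
Thus h = (1+k)v₀²/(2g) = 2 × 2.01² / (2 × 9.8) ≈ 0.412 m.

h ≈ 0.412 m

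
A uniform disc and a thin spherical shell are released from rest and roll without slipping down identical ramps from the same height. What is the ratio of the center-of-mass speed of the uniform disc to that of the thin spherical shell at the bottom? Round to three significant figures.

Each satisfies Mgh = ½(1+k)Mv² with k = I/(MR²), so v ∝ 1/√(1+k).
For the uniform disc k = 0.5; for the thin spherical shell k = 2/3.
v₁/v₂ = √((1+k₂)/(1+k₁)) = √(1.667/1.5) ≈ 1.05.

v_ratio ≈ 1.05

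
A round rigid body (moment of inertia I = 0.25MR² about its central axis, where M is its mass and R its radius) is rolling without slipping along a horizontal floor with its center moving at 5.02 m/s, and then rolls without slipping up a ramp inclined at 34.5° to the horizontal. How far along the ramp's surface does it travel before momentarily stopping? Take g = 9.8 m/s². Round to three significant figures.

Here I = 0.25MR², so the shape factor k = I/(MR²) = 0.25.
Rolling without slipping gives ω = v/R, so the total kinetic energy is ½Mv² + ½Iω² = ½(1+k)Mv² = (5/8)Mv².
Setting this equal to Mgh gives the vertical rise h = (1+k)v₀²/(2g) = 1.25×5.02²/(2×9.8) = 1.607 m.
Along the incline, d = h/sinθ = 1.607/sin34.5° ≈ 2.84 m.

d ≈ 2.84 m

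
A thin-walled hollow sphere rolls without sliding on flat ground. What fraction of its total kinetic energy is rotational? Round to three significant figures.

fraction ≈ 0.400

With I = (2/3)MR², the ratio k = I/(MR²) is 2/3.
With ω = v/R, KE_trans = ½Mv² and KE_rot = ½Iω² = ½kMv², so KE_total = ½(1+k)Mv².
The rotational fraction is therefore k/(1+k) = (2/3)/1.667 ≈ 0.400.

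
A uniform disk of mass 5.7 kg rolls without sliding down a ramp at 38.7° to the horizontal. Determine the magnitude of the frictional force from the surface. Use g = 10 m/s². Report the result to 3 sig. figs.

For this body I = (1/2)MR², i.e. k = I/(MR²) = 0.5.
Translational: Mg sinθ − f = Ma. Rotational about the CM: fR = Iα = kMRa, so f = kMa.
Combining, a = g sinθ/(1+k) and f = kMa = kMg sinθ/(1+k).
f = 0.5 × 5.7 × 10 × sin38.7° / 1.5 ≈ 11.9 N.

f ≈ 11.9 N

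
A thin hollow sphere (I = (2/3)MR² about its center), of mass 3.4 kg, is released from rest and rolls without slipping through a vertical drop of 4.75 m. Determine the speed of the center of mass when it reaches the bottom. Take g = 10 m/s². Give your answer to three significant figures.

Here I = (2/3)MR², so the shape factor k = I/(MR²) = 2/3.
The rolling condition ω = v/R makes the rotational term ½I(v/R)² = ½kMv², so KE_total = ½(1+k)Mv² = (5/6)Mv².
Energy conservation: Mgh = (5/6)Mv², so v = √(2gh/(1+k)) = √(2 × 10 × 4.75 / 1.667) ≈ 7.55 m/s.

v ≈ 7.55 m/s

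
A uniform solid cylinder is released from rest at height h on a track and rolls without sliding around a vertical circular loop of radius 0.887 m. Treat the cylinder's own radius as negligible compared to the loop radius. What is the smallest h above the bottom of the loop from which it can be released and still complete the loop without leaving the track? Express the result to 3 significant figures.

With I = (1/2)MR², the ratio k = I/(MR²) is 0.5.
At the top, contact is just lost when gravity alone supplies the centripetal force: Mg = Mv_top²/r, i.e. v_top² = gr.
With ω = v/R, the kinetic energy at speed v is ½(1+k)Mv² = (3/4)Mv².
Energy conservation from release (height h) to the top (height 2r): Mgh = Mg(2r) + (3/4)M·gr.
Thus h_min = 2r + (1+k)r/2 = r(2 + 1.5/2) = 0.887 × 2.75 ≈ 2.44 m.

h_min ≈ 2.44 m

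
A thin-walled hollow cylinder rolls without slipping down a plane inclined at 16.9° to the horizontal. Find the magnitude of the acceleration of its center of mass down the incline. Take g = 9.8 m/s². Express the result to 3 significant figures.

For this body I = MR², i.e. k = I/(MR²) = 1.
Along the incline Mg sinθ − f = Ma, and torque about the center fR = Iα = kMR²(a/R) gives f = kMa.
Eliminating f: Mg sinθ = (1+k)Ma, so a = g sinθ/(1+k) = 9.8 × sin16.9° / 2 ≈ 1.42 m/s².

a ≈ 1.42 m/s²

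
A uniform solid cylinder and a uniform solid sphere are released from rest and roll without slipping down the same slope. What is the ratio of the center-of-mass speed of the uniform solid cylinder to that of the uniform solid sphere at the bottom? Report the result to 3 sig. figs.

v_ratio ≈ 0.966

Each satisfies Mgh = ½(1+k)Mv² with k = I/(MR²), so v ∝ 1/√(1+k).
For the uniform solid cylinder k = 0.5; for the uniform solid sphere k = 0.4.
v₁/v₂ = √((1+k₂)/(1+k₁)) = √(1.4/1.5) ≈ 0.966.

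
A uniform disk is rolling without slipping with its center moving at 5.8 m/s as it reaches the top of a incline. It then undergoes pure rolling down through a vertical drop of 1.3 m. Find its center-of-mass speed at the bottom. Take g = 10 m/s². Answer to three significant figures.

v ≈ 7.14 m/s

For this body I = (1/2)MR², i.e. k = I/(MR²) = 0.5.
Since it rolls without slipping, ω = v/R and KE = ½Mv² + ½Iω² = ½(1+k)Mv² = (3/4)Mv².
Conserving energy between top and bottom: (3/4)Mv² = (3/4)Mv₀² + Mgh, hence v² = v₀² + 2gh/(1+k).
v = √(5.8² + 2×10×1.3/1.5) = √50.97 ≈ 7.14 m/s.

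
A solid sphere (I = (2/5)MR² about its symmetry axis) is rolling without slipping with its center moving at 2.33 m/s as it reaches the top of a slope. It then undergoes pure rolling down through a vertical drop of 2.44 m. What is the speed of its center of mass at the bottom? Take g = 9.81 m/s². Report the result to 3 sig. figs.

v ≈ 6.29 m/s

With I = (2/5)MR², the ratio k = I/(MR²) is 0.4.
Pure rolling means v = ωR; then KE = ½Mv² + ½I(v/R)² = ½(1+k)Mv² = (7/10)Mv².
Conserving energy between top and bottom: (7/10)Mv² = (7/10)Mv₀² + Mgh, hence v² = v₀² + 2gh/(1+k).
v = √(2.33² + 2×9.81×2.44/1.4) = √39.62 ≈ 6.29 m/s.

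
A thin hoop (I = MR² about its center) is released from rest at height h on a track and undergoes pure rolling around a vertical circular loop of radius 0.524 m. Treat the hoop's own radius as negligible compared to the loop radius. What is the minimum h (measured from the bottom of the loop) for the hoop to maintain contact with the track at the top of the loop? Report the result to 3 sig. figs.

h_min ≈ 1.57 m

With I = MR², the ratio k = I/(MR²) is 1.
At the top of the loop, the minimum-contact condition is Mg = Mv_top²/r, so v_top² = gr.
With ω = v/R, the kinetic energy at speed v is ½(1+k)Mv² = Mv².
Energy conservation from release (height h) to the top (height 2r): Mgh = Mg(2r) + M·gr.
Thus h_min = 2r + (1+k)r/2 = r(2 + 2/2) = 0.524 × 3 ≈ 1.57 m.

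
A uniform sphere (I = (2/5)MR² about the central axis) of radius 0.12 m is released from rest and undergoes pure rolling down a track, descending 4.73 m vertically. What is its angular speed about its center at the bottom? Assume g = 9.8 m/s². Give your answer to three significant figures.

Here I = (2/5)MR², so the shape factor k = I/(MR²) = 0.4.
Pure rolling means v = ωR; then KE = ½Mv² + ½I(v/R)² = ½(1+k)Mv² = (7/10)Mv².
Energy conservation Mgh = ½(1+k)Mv² gives v = √(2gh/(1+k)) = √(2 × 9.8 × 4.73 / 1.4) = 8.138 m/s.
Then ω = v/R = 8.138 / 0.12 ≈ 67.8 rad/s.

ω ≈ 67.8 rad/s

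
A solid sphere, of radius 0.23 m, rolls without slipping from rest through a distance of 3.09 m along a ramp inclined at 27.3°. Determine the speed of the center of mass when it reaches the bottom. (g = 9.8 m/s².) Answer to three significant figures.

v ≈ 4.45 m/s

For this body I = (2/5)MR², i.e. k = I/(MR²) = 0.4.
Since it rolls without slipping, ω = v/R and KE = ½Mv² + ½Iω² = ½(1+k)Mv² = (7/10)Mv².
The vertical drop is h = L sinθ = 3.09 × sin27.3° = 1.417 m.
Energy conservation: Mgh = (7/10)Mv², so v = √(2gh/(1+k)) = √(2 × 9.8 × 1.417 / 1.4) ≈ 4.45 m/s.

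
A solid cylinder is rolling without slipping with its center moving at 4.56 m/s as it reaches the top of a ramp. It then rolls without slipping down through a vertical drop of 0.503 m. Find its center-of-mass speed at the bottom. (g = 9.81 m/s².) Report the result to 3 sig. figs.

v ≈ 5.23 m/s

For this body I = (1/2)MR², i.e. k = I/(MR²) = 0.5.
The rolling condition ω = v/R makes the rotational term ½I(v/R)² = ½kMv², so KE_total = ½(1+k)Mv² = (3/4)Mv².
Conserving energy between top and bottom: (3/4)Mv² = (3/4)Mv₀² + Mgh, hence v² = v₀² + 2gh/(1+k).
v = √(4.56² + 2×9.81×0.503/1.5) = √27.37 ≈ 5.23 m/s.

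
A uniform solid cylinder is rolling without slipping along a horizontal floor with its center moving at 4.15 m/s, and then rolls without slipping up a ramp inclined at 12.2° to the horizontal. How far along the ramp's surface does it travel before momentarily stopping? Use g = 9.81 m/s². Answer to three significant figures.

The moment of inertia is (1/2)MR², giving k ≡ I/(MR²) = 0.5.
Since it rolls without slipping, ω = v/R and KE = ½Mv² + ½Iω² = ½(1+k)Mv² = (3/4)Mv².
Setting this equal to Mgh gives the vertical rise h = (1+k)v₀²/(2g) = 1.5×4.15²/(2×9.81) = 1.317 m.
Along the incline, d = h/sinθ = 1.317/sin12.2° ≈ 6.23 m.

d ≈ 6.23 m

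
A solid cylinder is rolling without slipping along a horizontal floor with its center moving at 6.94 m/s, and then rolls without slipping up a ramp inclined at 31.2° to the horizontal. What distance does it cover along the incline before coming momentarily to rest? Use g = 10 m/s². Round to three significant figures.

d ≈ 6.97 m

With I = (1/2)MR², the ratio k = I/(MR²) is 0.5.
The rolling condition ω = v/R makes the rotational term ½I(v/R)² = ½kMv², so KE_total = ½(1+k)Mv² = (3/4)Mv².
Setting this equal to Mgh gives the vertical rise h = (1+k)v₀²/(2g) = 1.5×6.94²/(2×10) = 3.612 m.
Along the incline, d = h/sinθ = 3.612/sin31.2° ≈ 6.97 m.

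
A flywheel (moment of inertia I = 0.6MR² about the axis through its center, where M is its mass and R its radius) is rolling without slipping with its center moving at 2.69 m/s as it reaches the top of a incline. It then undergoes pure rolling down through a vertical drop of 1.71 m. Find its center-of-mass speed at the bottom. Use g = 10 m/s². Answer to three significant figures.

v ≈ 5.35 m/s

For this body I = 0.6MR², i.e. k = I/(MR²) = 0.6.
Pure rolling means v = ωR; then KE = ½Mv² + ½I(v/R)² = ½(1+k)Mv² = (4/5)Mv².
Energy conservation: (4/5)Mv₀² + Mgh = (4/5)Mv², so v² = v₀² + 2gh/(1+k).
v = √(2.69² + 2×10×1.71/1.6) = √28.61 ≈ 5.35 m/s.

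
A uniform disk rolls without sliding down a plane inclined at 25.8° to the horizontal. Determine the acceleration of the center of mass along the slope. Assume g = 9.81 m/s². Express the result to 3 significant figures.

The moment of inertia is (1/2)MR², giving k ≡ I/(MR²) = 0.5.
Newton's second law down the slope: Mg sinθ − f = Ma. The torque equation fR = Iα (with α = a/R) gives f = kMa.
Eliminating f: Mg sinθ = (1+k)Ma, so a = g sinθ/(1+k) = 9.81 × sin25.8° / 1.5 ≈ 2.85 m/s².

a ≈ 2.85 m/s²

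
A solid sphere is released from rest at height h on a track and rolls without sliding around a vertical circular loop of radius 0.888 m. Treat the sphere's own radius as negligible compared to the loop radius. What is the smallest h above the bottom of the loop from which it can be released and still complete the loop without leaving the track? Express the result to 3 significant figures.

For this body I = (2/5)MR², i.e. k = I/(MR²) = 0.4.
At the top of the loop, the minimum-contact condition is Mg = Mv_top²/r, so v_top² = gr.
With ω = v/R, the kinetic energy at speed v is ½(1+k)Mv² = (7/10)Mv².
Energy conservation from release (height h) to the top (height 2r): Mgh = Mg(2r) + (7/10)M·gr.
Thus h_min = 2r + (1+k)r/2 = r(2 + 1.4/2) = 0.888 × 2.7 ≈ 2.40 m.

h_min ≈ 2.40 m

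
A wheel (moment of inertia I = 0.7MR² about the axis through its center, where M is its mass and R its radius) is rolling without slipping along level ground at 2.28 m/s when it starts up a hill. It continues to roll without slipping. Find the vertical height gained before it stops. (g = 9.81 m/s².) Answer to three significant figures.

h ≈ 0.450 m

With I = 0.7MR², the ratio k = I/(MR²) is 0.7.
Rolling without slipping gives ω = v/R, so the total kinetic energy is ½Mv² + ½Iω² = ½(1+k)Mv² = (17/20)Mv².
All of this converts to potential energy at the highest point: (17/20)Mv₀² = Mgh.
Thus h = (1+k)v₀²/(2g) = 1.7 × 2.28² / (2 × 9.81) ≈ 0.450 m.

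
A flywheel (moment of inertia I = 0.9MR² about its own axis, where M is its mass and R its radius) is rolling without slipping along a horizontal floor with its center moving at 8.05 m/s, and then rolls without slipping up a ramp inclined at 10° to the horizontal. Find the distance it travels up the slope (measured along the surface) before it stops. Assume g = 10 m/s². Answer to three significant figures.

With I = 0.9MR², the ratio k = I/(MR²) is 0.9.
Since it rolls without slipping, ω = v/R and KE = ½Mv² + ½Iω² = ½(1+k)Mv² = (19/20)Mv².
Setting this equal to Mgh gives the vertical rise h = (1+k)v₀²/(2g) = 1.9×8.05²/(2×10) = 6.156 m.
Along the incline, d = h/sinθ = 6.156/sin10° ≈ 35.5 m.

d ≈ 35.5 m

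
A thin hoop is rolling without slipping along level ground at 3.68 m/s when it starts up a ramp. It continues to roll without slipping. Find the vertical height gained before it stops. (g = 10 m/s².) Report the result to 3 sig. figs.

h ≈ 1.35 m

With I = MR², the ratio k = I/(MR²) is 1.
Rolling without slipping gives ω = v/R, so the total kinetic energy is ½Mv² + ½Iω² = ½(1+k)Mv² = Mv².
At the top the kinetic energy is zero, so Mv₀² = Mgh.
Thus h = (1+k)v₀²/(2g) = 2 × 3.68² / (2 × 10) ≈ 1.35 m.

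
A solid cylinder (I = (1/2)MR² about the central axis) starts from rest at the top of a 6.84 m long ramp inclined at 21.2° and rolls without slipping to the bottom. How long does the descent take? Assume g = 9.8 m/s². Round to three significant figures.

t ≈ 2.41 s

With I = (1/2)MR², the ratio k = I/(MR²) is 0.5.
Translational: Mg sinθ − f = Ma. Rotational about the CM: fR = Iα = kMRa, so f = kMa.
Hence a = g sinθ/(1+k) = 9.8×sin21.2°/1.5 = 2.363 m/s².
With constant a from rest, t = √(2L/a) = √(2·6.84/2.363) ≈ 2.41 s.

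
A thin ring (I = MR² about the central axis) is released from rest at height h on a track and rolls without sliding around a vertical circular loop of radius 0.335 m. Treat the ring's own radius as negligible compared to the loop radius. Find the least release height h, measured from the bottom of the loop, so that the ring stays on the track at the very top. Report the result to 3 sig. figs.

The moment of inertia is MR², giving k ≡ I/(MR²) = 1.
At the top, contact is just lost when gravity alone supplies the centripetal force: Mg = Mv_top²/r, i.e. v_top² = gr.
With ω = v/R, the kinetic energy at speed v is ½(1+k)Mv² = Mv².
Energy conservation from release (height h) to the top (height 2r): Mgh = Mg(2r) + M·gr.
Thus h_min = 2r + (1+k)r/2 = r(2 + 2/2) = 0.335 × 3 ≈ 1.01 m.

h_min ≈ 1.01 m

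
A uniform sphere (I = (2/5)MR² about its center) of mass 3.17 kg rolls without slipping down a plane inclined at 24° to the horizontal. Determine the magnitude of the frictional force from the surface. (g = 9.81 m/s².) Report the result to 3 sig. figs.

f ≈ 3.61 N

Here I = (2/5)MR², so the shape factor k = I/(MR²) = 0.4.
Newton's second law down the slope: Mg sinθ − f = Ma. The torque equation fR = Iα (with α = a/R) gives f = kMa.
Combining, a = g sinθ/(1+k) and f = kMa = kMg sinθ/(1+k).
f = 0.4 × 3.17 × 9.81 × sin24° / 1.4 ≈ 3.61 N.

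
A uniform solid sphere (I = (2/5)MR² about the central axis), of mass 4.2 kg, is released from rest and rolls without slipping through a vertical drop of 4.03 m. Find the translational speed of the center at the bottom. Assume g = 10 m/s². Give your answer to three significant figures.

The moment of inertia is (2/5)MR², giving k ≡ I/(MR²) = 0.4.
The rolling condition ω = v/R makes the rotational term ½I(v/R)² = ½kMv², so KE_total = ½(1+k)Mv² = (7/10)Mv².
Energy conservation: Mgh = (7/10)Mv², so v = √(2gh/(1+k)) = √(2 × 10 × 4.03 / 1.4) ≈ 7.59 m/s.

v ≈ 7.59 m/s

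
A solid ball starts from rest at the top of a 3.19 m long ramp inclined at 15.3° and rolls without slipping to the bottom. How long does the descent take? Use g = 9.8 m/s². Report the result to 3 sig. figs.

t ≈ 1.86 s

With I = (2/5)MR², the ratio k = I/(MR²) is 0.4.
Newton's second law down the slope: Mg sinθ − f = Ma. The torque equation fR = Iα (with α = a/R) gives f = kMa.
Hence a = g sinθ/(1+k) = 9.8×sin15.3°/1.4 = 1.847 m/s².
With constant a from rest, t = √(2L/a) = √(2·3.19/1.847) ≈ 1.86 s.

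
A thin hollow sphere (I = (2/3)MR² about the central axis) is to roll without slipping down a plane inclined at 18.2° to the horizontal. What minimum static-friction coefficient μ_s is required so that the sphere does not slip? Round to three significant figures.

For this body I = (2/3)MR², i.e. k = I/(MR²) = 2/3.
Along the incline Mg sinθ − f = Ma, and torque about the center fR = Iα = kMR²(a/R) gives f = kMa.
These give a = g sinθ/(1+k) and the required friction f = kMg sinθ/(1+k).
The normal force is N = Mg cosθ, so μ_min = f/N = k tanθ/(1+k).
μ_min = (2/3) × tan18.2° / 1.667 ≈ 0.132.

μ_min ≈ 0.132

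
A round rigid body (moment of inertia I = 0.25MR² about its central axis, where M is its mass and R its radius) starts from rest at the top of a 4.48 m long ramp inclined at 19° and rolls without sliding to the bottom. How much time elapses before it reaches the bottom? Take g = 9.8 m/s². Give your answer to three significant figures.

With I = 0.25MR², the ratio k = I/(MR²) is 0.25.
Translational: Mg sinθ − f = Ma. Rotational about the CM: fR = Iα = kMRa, so f = kMa.
Hence a = g sinθ/(1+k) = 9.8×sin19°/1.25 = 2.552 m/s².
With constant a from rest, t = √(2L/a) = √(2·4.48/2.552) ≈ 1.87 s.

t ≈ 1.87 s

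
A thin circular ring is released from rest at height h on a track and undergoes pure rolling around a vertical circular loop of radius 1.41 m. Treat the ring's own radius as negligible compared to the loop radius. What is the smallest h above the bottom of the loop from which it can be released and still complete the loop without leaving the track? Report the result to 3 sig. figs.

Here I = MR², so the shape factor k = I/(MR²) = 1.
At the top of the loop, the minimum-contact condition is Mg = Mv_top²/r, so v_top² = gr.
With ω = v/R, the kinetic energy at speed v is ½(1+k)Mv² = Mv².
Energy conservation from release (height h) to the top (height 2r): Mgh = Mg(2r) + M·gr.
Thus h_min = 2r + (1+k)r/2 = r(2 + 2/2) = 1.41 × 3 ≈ 4.23 m.

h_min ≈ 4.23 m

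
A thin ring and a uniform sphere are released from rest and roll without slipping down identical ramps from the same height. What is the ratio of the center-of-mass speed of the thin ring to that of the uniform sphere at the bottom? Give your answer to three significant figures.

Each satisfies Mgh = ½(1+k)Mv² with k = I/(MR²), so v ∝ 1/√(1+k).
For the thin ring k = 1; for the uniform sphere k = 0.4.
v₁/v₂ = √((1+k₂)/(1+k₁)) = √(1.4/2) ≈ 0.837.

v_ratio ≈ 0.837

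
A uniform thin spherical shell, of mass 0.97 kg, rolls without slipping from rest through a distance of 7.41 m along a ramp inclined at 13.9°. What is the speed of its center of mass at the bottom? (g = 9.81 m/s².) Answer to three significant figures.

Here I = (2/3)MR², so the shape factor k = I/(MR²) = 2/3.
Rolling without slipping gives ω = v/R, so the total kinetic energy is ½Mv² + ½Iω² = ½(1+k)Mv² = (5/6)Mv².
The vertical drop is h = L sinθ = 7.41 × sin13.9° = 1.78 m.
Energy conservation: Mgh = (5/6)Mv², so v = √(2gh/(1+k)) = √(2 × 9.81 × 1.78 / 1.667) ≈ 4.58 m/s.

v ≈ 4.58 m/s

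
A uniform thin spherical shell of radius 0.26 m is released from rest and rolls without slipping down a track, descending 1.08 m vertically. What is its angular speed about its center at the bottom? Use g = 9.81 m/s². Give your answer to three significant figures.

ω ≈ 13.7 rad/s

For this body I = (2/3)MR², i.e. k = I/(MR²) = 2/3.
The rolling condition ω = v/R makes the rotational term ½I(v/R)² = ½kMv², so KE_total = ½(1+k)Mv² = (5/6)Mv².
Energy conservation Mgh = ½(1+k)Mv² gives v = √(2gh/(1+k)) = √(2 × 9.81 × 1.08 / 1.667) = 3.566 m/s.
The angular speed follows from ω = v/R = 3.566/0.26 ≈ 13.7 rad/s.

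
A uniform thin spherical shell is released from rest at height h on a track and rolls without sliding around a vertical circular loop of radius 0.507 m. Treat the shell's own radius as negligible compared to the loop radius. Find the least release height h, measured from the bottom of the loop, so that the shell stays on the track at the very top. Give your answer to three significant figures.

h_min ≈ 1.44 m

For this body I = (2/3)MR², i.e. k = I/(MR²) = 2/3.
At the top, contact is just lost when gravity alone supplies the centripetal force: Mg = Mv_top²/r, i.e. v_top² = gr.
With ω = v/R, the kinetic energy at speed v is ½(1+k)Mv² = (5/6)Mv².
Energy conservation from release (height h) to the top (height 2r): Mgh = Mg(2r) + (5/6)M·gr.
Thus h_min = 2r + (1+k)r/2 = r(2 + 1.667/2) = 0.507 × 2.833 ≈ 1.44 m.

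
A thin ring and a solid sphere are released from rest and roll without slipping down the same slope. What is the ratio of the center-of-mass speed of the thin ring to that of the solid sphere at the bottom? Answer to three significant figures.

Each satisfies Mgh = ½(1+k)Mv² with k = I/(MR²), so v ∝ 1/√(1+k).
For the thin ring k = 1; for the solid sphere k = 0.4.
v₁/v₂ = √((1+k₂)/(1+k₁)) = √(1.4/2) ≈ 0.837.

v_ratio ≈ 0.837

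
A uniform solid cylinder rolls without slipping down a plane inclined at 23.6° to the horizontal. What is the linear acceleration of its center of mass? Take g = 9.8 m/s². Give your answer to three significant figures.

For this body I = (1/2)MR², i.e. k = I/(MR²) = 0.5.
Newton's second law down the slope: Mg sinθ − f = Ma. The torque equation fR = Iα (with α = a/R) gives f = kMa.
Eliminating f: Mg sinθ = (1+k)Ma, so a = g sinθ/(1+k) = 9.8 × sin23.6° / 1.5 ≈ 2.62 m/s².

a ≈ 2.62 m/s²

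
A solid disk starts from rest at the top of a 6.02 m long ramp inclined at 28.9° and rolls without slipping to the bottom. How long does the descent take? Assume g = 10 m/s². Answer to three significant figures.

t ≈ 1.93 s

With I = (1/2)MR², the ratio k = I/(MR²) is 0.5.
Along the incline Mg sinθ − f = Ma, and torque about the center fR = Iα = kMR²(a/R) gives f = kMa.
Hence a = g sinθ/(1+k) = 10×sin28.9°/1.5 = 3.222 m/s².
Starting from rest, L = ½at², so t = √(2L/a) = √(2×6.02/3.222) ≈ 1.93 s.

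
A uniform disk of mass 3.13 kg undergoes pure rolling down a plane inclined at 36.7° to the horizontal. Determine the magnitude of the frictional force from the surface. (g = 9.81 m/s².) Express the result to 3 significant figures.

For this body I = (1/2)MR², i.e. k = I/(MR²) = 0.5.
Along the incline Mg sinθ − f = Ma, and torque about the center fR = Iα = kMR²(a/R) gives f = kMa.
Combining, a = g sinθ/(1+k) and f = kMa = kMg sinθ/(1+k).
f = 0.5 × 3.13 × 9.81 × sin36.7° / 1.5 ≈ 6.12 N.

f ≈ 6.12 N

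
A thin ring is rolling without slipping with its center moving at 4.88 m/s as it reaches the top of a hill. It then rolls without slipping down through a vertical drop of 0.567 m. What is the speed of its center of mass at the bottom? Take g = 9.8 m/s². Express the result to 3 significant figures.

v ≈ 5.42 m/s

The moment of inertia is MR², giving k ≡ I/(MR²) = 1.
Pure rolling means v = ωR; then KE = ½Mv² + ½I(v/R)² = ½(1+k)Mv² = Mv².
Conserving energy between top and bottom: Mv² = Mv₀² + Mgh, hence v² = v₀² + 2gh/(1+k).
v = √(4.88² + 2×9.8×0.567/2) = √29.37 ≈ 5.42 m/s.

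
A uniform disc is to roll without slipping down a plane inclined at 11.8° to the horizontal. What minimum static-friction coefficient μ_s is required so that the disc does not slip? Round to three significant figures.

Here I = (1/2)MR², so the shape factor k = I/(MR²) = 0.5.
Along the incline Mg sinθ − f = Ma, and torque about the center fR = Iα = kMR²(a/R) gives f = kMa.
These give a = g sinθ/(1+k) and the required friction f = kMg sinθ/(1+k).
With N = Mg cosθ, the no-slip condition f ≤ μN gives μ_min = f/N = k tanθ/(1+k).
μ_min = 0.5 × tan11.8° / 1.5 ≈ 0.0696.

μ_min ≈ 0.0696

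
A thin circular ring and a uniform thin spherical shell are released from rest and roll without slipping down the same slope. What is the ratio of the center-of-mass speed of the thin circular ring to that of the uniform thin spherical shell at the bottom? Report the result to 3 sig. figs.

Each satisfies Mgh = ½(1+k)Mv² with k = I/(MR²), so v ∝ 1/√(1+k).
For the thin circular ring k = 1; for the uniform thin spherical shell k = 2/3.
v₁/v₂ = √((1+k₂)/(1+k₁)) = √(1.667/2) ≈ 0.913.

v_ratio ≈ 0.913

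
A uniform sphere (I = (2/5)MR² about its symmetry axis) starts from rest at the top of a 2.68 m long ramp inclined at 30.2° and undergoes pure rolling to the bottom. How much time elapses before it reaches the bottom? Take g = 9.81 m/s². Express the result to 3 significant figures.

t ≈ 1.23 s

The moment of inertia is (2/5)MR², giving k ≡ I/(MR²) = 0.4.
Translational: Mg sinθ − f = Ma. Rotational about the CM: fR = Iα = kMRa, so f = kMa.
Hence a = g sinθ/(1+k) = 9.81×sin30.2°/1.4 = 3.525 m/s².
Starting from rest, L = ½at², so t = √(2L/a) = √(2×2.68/3.525) ≈ 1.23 s.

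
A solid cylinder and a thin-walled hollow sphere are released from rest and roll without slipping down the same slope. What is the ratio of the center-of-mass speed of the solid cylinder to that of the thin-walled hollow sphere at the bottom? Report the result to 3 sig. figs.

v_ratio ≈ 1.05

Each satisfies Mgh = ½(1+k)Mv² with k = I/(MR²), so v ∝ 1/√(1+k).
For the solid cylinder k = 0.5; for the thin-walled hollow sphere k = 2/3.
v₁/v₂ = √((1+k₂)/(1+k₁)) = √(1.667/1.5) ≈ 1.05.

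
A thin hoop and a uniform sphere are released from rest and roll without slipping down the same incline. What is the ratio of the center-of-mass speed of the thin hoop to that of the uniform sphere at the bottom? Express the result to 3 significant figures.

Each satisfies Mgh = ½(1+k)Mv² with k = I/(MR²), so v ∝ 1/√(1+k).
For the thin hoop k = 1; for the uniform sphere k = 0.4.
v₁/v₂ = √((1+k₂)/(1+k₁)) = √(1.4/2) ≈ 0.837.

v_ratio ≈ 0.837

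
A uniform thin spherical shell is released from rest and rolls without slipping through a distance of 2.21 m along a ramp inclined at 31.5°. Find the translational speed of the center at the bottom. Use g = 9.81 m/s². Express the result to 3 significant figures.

v ≈ 3.69 m/s

The moment of inertia is (2/3)MR², giving k ≡ I/(MR²) = 2/3.
Since it rolls without slipping, ω = v/R and KE = ½Mv² + ½Iω² = ½(1+k)Mv² = (5/6)Mv².
The vertical drop is h = L sinθ = 2.21 × sin31.5° = 1.155 m.
Energy conservation: Mgh = (5/6)Mv², so v = √(2gh/(1+k)) = √(2 × 9.81 × 1.155 / 1.667) ≈ 3.69 m/s.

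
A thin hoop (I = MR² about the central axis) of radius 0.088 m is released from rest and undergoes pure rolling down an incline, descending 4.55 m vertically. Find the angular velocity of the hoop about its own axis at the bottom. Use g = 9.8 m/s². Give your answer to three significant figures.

The moment of inertia is MR², giving k ≡ I/(MR²) = 1.
Pure rolling means v = ωR; then KE = ½Mv² + ½I(v/R)² = ½(1+k)Mv² = Mv².
Energy conservation Mgh = ½(1+k)Mv² gives v = √(2gh/(1+k)) = √(2 × 9.8 × 4.55 / 2) = 6.678 m/s.
The angular speed follows from ω = v/R = 6.678/0.088 ≈ 75.9 rad/s.

ω ≈ 75.9 rad/s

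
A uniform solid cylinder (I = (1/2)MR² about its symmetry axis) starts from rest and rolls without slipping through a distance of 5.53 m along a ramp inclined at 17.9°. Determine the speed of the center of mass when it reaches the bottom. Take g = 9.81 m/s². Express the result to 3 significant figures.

v ≈ 4.72 m/s

Here I = (1/2)MR², so the shape factor k = I/(MR²) = 0.5.
Since it rolls without slipping, ω = v/R and KE = ½Mv² + ½Iω² = ½(1+k)Mv² = (3/4)Mv².
The vertical drop is h = L sinθ = 5.53 × sin17.9° = 1.7 m.
Setting Mgh = (3/4)Mv² gives v = √(2gh/(1+k)) = √(2·9.81·1.7/1.5) ≈ 4.72 m/s.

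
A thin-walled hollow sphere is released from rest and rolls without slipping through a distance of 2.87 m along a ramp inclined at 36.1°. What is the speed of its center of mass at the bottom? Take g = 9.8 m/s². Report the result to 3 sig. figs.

The moment of inertia is (2/3)MR², giving k ≡ I/(MR²) = 2/3.
Rolling without slipping gives ω = v/R, so the total kinetic energy is ½Mv² + ½Iω² = ½(1+k)Mv² = (5/6)Mv².
The vertical drop is h = L sinθ = 2.87 × sin36.1° = 1.691 m.
Energy conservation: Mgh = (5/6)Mv², so v = √(2gh/(1+k)) = √(2 × 9.8 × 1.691 / 1.667) ≈ 4.46 m/s.

v ≈ 4.46 m/s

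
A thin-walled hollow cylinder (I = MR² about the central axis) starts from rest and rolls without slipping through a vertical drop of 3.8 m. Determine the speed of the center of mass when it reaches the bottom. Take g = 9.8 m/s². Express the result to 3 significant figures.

With I = MR², the ratio k = I/(MR²) is 1.
Since it rolls without slipping, ω = v/R and KE = ½Mv² + ½Iω² = ½(1+k)Mv² = Mv².
Setting Mgh = Mv² gives v = √(2gh/(1+k)) = √(2·9.8·3.8/2) ≈ 6.10 m/s.

v ≈ 6.10 m/s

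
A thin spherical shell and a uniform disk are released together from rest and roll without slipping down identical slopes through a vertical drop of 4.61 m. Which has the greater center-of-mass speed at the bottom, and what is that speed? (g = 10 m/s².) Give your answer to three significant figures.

the uniform disk, at v ≈ 7.84 m/s

For rolling without slipping, Mgh = ½(1+k)Mv² where k = I/(MR²), so v = √(2gh/(1+k)).
Thin spherical shell: k = 2/3, giving v = √(2×10×4.61/1.667) = 7.438 m/s.
Uniform disk: k = 0.5, giving v = √(2×10×4.61/1.5) = 7.84 m/s.
The smaller k wins: the uniform disk, at ≈ 7.84 m/s.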